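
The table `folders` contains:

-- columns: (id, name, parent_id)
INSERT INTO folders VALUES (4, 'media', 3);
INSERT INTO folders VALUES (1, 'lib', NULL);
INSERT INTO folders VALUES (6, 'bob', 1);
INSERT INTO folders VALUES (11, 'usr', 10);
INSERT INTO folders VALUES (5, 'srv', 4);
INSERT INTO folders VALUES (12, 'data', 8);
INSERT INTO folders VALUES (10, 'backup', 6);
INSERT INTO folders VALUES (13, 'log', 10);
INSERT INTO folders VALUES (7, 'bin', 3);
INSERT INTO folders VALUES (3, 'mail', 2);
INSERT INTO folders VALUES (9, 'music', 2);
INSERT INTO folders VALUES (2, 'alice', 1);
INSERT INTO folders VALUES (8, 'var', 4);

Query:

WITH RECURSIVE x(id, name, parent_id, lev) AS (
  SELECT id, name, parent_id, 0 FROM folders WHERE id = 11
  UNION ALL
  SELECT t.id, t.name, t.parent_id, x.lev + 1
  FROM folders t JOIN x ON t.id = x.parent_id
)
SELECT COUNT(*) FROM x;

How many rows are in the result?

Base: id=11 (usr), parent_id=10, lev 0.
Iteration 1: join on id=10 -> backup (id 10, parent_id=6, lev 1).
Iteration 2: join on id=6 -> bob (id 6, parent_id=1, lev 2).
Iteration 3: join on id=1 -> lib (id 1, parent_id=NULL, lev 3).
Iteration 4: parent_id is NULL; no match; recursion stops.
Total rows emitted: 4.

4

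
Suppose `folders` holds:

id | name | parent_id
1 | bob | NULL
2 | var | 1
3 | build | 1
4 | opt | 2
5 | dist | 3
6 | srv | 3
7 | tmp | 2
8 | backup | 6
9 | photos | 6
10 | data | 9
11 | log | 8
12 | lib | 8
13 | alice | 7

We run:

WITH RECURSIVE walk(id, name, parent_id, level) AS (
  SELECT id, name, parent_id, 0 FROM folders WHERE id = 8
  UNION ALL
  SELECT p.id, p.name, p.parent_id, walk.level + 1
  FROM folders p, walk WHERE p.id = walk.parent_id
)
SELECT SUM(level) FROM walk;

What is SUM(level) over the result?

Base: id=8 (backup), parent_id=6, level 0.
Iteration 1: join on id=6 -> srv (id 6, parent_id=3, level 1).
Iteration 2: join on id=3 -> build (id 3, parent_id=1, level 2).
Iteration 3: join on id=1 -> bob (id 1, parent_id=NULL, level 3).
Iteration 4: parent_id is NULL; no match; recursion stops.
SUM(level) = 0 + 1 + 2 + 3 = 6.

6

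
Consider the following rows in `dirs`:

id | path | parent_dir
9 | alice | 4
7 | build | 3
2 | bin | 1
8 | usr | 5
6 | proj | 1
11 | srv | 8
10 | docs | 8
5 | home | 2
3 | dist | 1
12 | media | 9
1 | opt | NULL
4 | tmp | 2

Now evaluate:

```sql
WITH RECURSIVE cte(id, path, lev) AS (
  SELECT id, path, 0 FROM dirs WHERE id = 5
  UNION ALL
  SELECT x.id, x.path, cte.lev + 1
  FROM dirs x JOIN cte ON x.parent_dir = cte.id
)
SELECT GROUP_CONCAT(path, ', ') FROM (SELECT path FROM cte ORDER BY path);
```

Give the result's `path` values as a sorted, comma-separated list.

docs, home, srv, usr

Base: id=5 (home) at lev 0.
Iteration 1: rows with parent_dir in {5} -> usr (id 8, lev 1).
Iteration 2: rows with parent_dir in {8} -> docs (id 10, lev 2), srv (id 11, lev 2).
Iteration 3: no rows with parent_dir in {10,11}; recursion stops.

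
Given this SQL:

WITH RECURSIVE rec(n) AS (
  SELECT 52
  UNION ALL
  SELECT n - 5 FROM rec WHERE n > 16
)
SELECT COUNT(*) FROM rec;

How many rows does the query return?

9

Base: n=52.
Iteration 1: 52 > 16 holds -> n = 52 - 5 = 47.
Iteration 2: 47 > 16 holds -> n = 47 - 5 = 42.
Iteration 3: 42 > 16 holds -> n = 42 - 5 = 37.
Iteration 4: 37 > 16 holds -> n = 37 - 5 = 32.
Iteration 5: 32 > 16 holds -> n = 32 - 5 = 27.
Iteration 6: 27 > 16 holds -> n = 27 - 5 = 22.
Iteration 7: 22 > 16 holds -> n = 22 - 5 = 17.
Iteration 8: 17 > 16 holds -> n = 17 - 5 = 12.
Iteration 9: 12 > 16 fails; recursion stops.
Total rows emitted: 9.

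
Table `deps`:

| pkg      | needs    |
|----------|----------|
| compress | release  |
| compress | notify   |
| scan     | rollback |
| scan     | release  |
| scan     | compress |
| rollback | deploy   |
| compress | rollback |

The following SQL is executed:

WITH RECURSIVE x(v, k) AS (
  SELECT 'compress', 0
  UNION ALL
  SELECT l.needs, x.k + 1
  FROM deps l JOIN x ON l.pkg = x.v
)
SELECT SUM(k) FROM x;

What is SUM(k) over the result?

5

Base: (compress, k=0).
Iteration 1: edges from {compress} -> (notify, k=1), (release, k=1), (rollback, k=1).
Iteration 2: edges from {notify,release,rollback} -> (deploy, k=2).
Iteration 3: no outgoing edges from {deploy}; recursion stops.
SUM(k) = 0 + 1 + 1 + 1 + 2 = 5.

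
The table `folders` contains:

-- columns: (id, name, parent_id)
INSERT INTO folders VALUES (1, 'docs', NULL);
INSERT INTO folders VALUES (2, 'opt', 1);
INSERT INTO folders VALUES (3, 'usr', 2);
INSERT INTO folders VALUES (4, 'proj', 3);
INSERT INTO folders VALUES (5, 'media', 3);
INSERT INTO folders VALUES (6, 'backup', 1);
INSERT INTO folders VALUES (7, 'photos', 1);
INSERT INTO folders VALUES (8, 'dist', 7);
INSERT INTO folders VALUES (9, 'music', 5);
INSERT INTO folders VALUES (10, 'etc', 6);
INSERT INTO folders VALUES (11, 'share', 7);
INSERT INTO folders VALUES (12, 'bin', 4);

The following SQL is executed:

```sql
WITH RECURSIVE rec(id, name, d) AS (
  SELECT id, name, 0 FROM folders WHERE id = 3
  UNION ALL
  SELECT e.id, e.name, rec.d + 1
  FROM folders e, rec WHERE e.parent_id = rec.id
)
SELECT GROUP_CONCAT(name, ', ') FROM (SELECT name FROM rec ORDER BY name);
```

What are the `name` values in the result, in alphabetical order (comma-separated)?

Base: id=3 (usr) at d 0.
Iteration 1: rows with parent_id in {3} -> proj (id 4, d 1), media (id 5, d 1).
Iteration 2: rows with parent_id in {4,5} -> music (id 9, d 2), bin (id 12, d 2).
Iteration 3: no rows with parent_id in {9,12}; recursion stops.

bin, media, music, proj, usr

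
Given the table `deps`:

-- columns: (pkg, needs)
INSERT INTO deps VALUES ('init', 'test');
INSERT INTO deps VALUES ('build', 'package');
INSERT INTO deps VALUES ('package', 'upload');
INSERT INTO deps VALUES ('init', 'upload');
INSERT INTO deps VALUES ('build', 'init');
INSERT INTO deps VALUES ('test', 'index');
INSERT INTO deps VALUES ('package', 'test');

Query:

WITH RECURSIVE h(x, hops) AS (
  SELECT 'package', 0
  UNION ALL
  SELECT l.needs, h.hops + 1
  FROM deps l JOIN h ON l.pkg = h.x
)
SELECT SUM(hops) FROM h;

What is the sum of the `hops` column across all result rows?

4

Base: (package, hops=0).
Iteration 1: edges from {package} -> (test, hops=1), (upload, hops=1).
Iteration 2: edges from {test,upload} -> (index, hops=2).
Iteration 3: no outgoing edges from {index}; recursion stops.
SUM(hops) = 0 + 1 + 1 + 2 = 4.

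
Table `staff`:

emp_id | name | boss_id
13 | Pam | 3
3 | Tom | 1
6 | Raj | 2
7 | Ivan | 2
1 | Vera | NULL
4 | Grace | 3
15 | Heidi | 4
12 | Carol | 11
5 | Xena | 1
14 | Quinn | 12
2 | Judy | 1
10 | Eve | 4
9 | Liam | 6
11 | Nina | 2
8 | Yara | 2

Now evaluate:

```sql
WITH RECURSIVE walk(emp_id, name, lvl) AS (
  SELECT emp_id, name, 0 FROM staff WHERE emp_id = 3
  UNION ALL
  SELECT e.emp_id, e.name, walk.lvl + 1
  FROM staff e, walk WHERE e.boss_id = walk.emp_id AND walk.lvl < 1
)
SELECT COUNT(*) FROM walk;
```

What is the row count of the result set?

Base: emp_id=3 (Tom) at lvl 0.
Iteration 1: rows with boss_id in {3} -> Grace (id 4, lvl 1), Pam (id 13, lvl 1).
Iteration 2: lvl < 1 fails for all current rows; recursion stops.
Total rows emitted: 3.

3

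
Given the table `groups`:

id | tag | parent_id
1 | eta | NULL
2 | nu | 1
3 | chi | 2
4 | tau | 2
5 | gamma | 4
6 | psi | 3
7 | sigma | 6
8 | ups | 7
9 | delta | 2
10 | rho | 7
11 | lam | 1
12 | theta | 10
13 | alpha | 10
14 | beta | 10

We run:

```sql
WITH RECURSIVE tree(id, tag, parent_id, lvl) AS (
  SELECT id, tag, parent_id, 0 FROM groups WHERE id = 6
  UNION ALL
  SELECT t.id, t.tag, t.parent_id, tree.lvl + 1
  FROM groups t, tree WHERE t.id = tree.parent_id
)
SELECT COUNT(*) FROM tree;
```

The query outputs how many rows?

4

Base: id=6 (psi), parent_id=3, lvl 0.
Iteration 1: join on id=3 -> chi (id 3, parent_id=2, lvl 1).
Iteration 2: join on id=2 -> nu (id 2, parent_id=1, lvl 2).
Iteration 3: join on id=1 -> eta (id 1, parent_id=NULL, lvl 3).
Iteration 4: parent_id is NULL; no match; recursion stops.
Total rows emitted: 4.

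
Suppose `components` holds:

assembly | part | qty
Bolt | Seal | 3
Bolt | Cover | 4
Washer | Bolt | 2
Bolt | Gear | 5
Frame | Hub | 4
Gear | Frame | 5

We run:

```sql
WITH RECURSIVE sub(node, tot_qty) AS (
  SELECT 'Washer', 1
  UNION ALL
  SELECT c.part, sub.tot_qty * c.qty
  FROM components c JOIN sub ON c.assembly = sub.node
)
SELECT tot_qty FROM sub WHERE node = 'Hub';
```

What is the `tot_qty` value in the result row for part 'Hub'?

Base: (Washer, tot_qty=1).
Iteration 1: components of {Washer} -> Bolt = 1*2 = 2.
Iteration 2: components of {Bolt} -> Cover = 2*4 = 8, Gear = 2*5 = 10, Seal = 2*3 = 6.
Iteration 3: components of {Cover,Gear,Seal} -> Frame = 10*5 = 50.
Iteration 4: components of {Frame} -> Hub = 50*4 = 200.
Iteration 5: no further components; recursion stops.

200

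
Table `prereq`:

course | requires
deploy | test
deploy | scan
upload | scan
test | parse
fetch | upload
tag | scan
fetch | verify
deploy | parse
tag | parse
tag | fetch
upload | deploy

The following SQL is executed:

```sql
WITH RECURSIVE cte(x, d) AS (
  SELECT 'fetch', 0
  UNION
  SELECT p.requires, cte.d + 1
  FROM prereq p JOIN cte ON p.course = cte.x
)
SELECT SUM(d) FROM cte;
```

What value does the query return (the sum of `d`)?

19

Base: (fetch, d=0).
Iteration 1: edges from {fetch} -> (upload, d=1), (verify, d=1).
Iteration 2: edges from {upload,verify} -> (deploy, d=2), (scan, d=2).
Iteration 3: edges from {deploy,scan} -> (parse, d=3), (scan, d=3), (test, d=3).
Iteration 4: edges from {parse,scan,test} -> (parse, d=4).
Iteration 5: no outgoing edges from {parse}; recursion stops.
SUM(d) = 0 + 1 + 1 + 2 + 2 + 3 + 3 + 3 + 4 = 19.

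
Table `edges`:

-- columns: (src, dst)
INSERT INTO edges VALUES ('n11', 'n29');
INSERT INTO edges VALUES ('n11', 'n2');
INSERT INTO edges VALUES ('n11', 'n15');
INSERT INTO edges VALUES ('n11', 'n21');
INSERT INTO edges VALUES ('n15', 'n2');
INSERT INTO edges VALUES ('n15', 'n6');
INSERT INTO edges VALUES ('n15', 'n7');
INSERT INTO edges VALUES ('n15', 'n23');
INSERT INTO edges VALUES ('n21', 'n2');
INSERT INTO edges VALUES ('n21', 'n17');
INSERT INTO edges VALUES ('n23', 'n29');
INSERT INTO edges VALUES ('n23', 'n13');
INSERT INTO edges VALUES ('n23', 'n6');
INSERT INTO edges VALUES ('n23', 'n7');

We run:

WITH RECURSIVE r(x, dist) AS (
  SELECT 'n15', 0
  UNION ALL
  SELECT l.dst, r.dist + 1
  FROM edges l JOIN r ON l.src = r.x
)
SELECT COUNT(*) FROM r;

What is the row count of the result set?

9

Base: (n15, dist=0).
Iteration 1: edges from {n15} -> (n2, dist=1), (n23, dist=1), (n6, dist=1), (n7, dist=1).
Iteration 2: edges from {n2,n23,n6,n7} -> (n13, dist=2), (n29, dist=2), (n6, dist=2), (n7, dist=2).
Iteration 3: no outgoing edges from {n13,n29,n6,n7}; recursion stops.
Total rows emitted: 9.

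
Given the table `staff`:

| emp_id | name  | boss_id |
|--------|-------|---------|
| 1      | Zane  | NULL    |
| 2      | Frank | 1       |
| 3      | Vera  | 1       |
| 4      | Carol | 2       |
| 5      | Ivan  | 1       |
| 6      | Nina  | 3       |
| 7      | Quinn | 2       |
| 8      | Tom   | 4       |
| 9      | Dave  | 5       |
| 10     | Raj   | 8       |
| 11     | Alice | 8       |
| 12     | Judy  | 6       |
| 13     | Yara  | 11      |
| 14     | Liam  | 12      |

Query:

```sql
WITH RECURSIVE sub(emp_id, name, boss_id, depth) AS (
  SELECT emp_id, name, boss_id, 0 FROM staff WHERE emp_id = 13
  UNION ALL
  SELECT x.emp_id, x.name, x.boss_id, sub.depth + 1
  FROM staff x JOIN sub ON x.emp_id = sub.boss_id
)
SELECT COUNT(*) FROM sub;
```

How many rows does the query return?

6

Base: emp_id=13 (Yara), boss_id=11, depth 0.
Iteration 1: join on emp_id=11 -> Alice (id 11, boss_id=8, depth 1).
Iteration 2: join on emp_id=8 -> Tom (id 8, boss_id=4, depth 2).
Iteration 3: join on emp_id=4 -> Carol (id 4, boss_id=2, depth 3).
Iteration 4: join on emp_id=2 -> Frank (id 2, boss_id=1, depth 4).
Iteration 5: join on emp_id=1 -> Zane (id 1, boss_id=NULL, depth 5).
Iteration 6: boss_id is NULL; no match; recursion stops.
Total rows emitted: 6.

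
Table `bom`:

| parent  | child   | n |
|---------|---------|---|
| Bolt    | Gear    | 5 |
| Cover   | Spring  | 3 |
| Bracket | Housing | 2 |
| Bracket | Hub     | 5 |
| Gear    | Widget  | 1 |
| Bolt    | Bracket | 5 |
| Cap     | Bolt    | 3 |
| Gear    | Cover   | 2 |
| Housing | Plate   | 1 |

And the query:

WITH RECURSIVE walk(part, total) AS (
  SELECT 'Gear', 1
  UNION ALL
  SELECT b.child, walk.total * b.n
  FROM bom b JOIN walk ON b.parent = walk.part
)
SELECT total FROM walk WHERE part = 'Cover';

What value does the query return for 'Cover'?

Base: (Gear, total=1).
Iteration 1: components of {Gear} -> Cover = 1*2 = 2, Widget = 1*1 = 1.
Iteration 2: components of {Cover,Widget} -> Spring = 2*3 = 6.
Iteration 3: no further components; recursion stops.

2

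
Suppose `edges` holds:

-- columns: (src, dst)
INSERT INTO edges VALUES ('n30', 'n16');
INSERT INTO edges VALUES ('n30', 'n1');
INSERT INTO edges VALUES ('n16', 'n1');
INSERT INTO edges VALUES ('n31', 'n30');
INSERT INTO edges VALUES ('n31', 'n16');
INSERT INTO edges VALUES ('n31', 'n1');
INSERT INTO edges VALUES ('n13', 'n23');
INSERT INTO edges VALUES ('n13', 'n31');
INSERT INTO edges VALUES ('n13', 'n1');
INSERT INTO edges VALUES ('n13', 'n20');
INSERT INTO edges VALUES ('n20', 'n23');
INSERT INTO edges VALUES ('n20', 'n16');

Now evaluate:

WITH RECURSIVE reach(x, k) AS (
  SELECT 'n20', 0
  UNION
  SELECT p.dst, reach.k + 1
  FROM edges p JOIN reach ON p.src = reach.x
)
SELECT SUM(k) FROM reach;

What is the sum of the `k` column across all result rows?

Base: (n20, k=0).
Iteration 1: edges from {n20} -> (n16, k=1), (n23, k=1).
Iteration 2: edges from {n16,n23} -> (n1, k=2).
Iteration 3: no outgoing edges from {n1}; recursion stops.
SUM(k) = 0 + 1 + 1 + 2 = 4.

4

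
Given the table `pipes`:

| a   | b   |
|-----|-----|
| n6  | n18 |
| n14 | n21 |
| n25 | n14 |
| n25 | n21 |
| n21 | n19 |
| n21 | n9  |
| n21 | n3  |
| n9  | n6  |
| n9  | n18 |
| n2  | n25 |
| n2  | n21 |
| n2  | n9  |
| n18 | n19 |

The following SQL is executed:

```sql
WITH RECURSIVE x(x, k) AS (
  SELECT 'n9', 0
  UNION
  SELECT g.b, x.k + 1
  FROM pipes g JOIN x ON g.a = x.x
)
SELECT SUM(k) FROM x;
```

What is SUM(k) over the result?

9

Base: (n9, k=0).
Iteration 1: edges from {n9} -> (n18, k=1), (n6, k=1).
Iteration 2: edges from {n18,n6} -> (n18, k=2), (n19, k=2).
Iteration 3: edges from {n18,n19} -> (n19, k=3).
Iteration 4: no outgoing edges from {n19}; recursion stops.
SUM(k) = 0 + 1 + 1 + 2 + 2 + 3 = 9.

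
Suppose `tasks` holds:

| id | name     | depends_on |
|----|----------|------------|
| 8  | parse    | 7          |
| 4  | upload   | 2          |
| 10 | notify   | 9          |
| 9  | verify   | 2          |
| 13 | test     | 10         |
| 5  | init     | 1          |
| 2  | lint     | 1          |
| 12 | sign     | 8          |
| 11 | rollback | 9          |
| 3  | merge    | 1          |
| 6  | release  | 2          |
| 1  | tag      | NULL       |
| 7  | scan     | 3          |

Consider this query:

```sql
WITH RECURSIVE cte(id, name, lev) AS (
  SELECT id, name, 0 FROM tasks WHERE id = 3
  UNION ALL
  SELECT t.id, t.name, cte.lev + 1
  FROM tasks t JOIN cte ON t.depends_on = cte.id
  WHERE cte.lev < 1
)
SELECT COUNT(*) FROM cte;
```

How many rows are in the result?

Base: id=3 (merge) at lev 0.
Iteration 1: rows with depends_on in {3} -> scan (id 7, lev 1).
Iteration 2: lev < 1 fails for all current rows; recursion stops.
Total rows emitted: 2.

2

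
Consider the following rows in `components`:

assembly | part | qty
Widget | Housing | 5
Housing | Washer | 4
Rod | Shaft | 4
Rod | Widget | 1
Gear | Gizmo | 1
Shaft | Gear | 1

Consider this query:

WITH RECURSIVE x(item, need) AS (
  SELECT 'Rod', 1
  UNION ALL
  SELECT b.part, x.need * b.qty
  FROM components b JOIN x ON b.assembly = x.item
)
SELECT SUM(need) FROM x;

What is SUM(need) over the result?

Base: (Rod, need=1).
Iteration 1: components of {Rod} -> Shaft = 1*4 = 4, Widget = 1*1 = 1.
Iteration 2: components of {Shaft,Widget} -> Gear = 4*1 = 4, Housing = 1*5 = 5.
Iteration 3: components of {Gear,Housing} -> Gizmo = 4*1 = 4, Washer = 5*4 = 20.
Iteration 4: no further components; recursion stops.
SUM(need) = 1 + 1 + 4 + 5 + 4 + 20 + 4 = 39.

39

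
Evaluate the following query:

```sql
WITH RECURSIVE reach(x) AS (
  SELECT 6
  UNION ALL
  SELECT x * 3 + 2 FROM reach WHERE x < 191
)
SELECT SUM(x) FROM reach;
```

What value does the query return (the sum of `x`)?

842

Base: x=6.
Iteration 1: 6 < 191 holds -> x = 6 * 3 + 2 = 20.
Iteration 2: 20 < 191 holds -> x = 20 * 3 + 2 = 62.
Iteration 3: 62 < 191 holds -> x = 62 * 3 + 2 = 188.
Iteration 4: 188 < 191 holds -> x = 188 * 3 + 2 = 566.
Iteration 5: 566 < 191 fails; recursion stops.
SUM(x) = 6 + 20 + 62 + 188 + 566 = 842.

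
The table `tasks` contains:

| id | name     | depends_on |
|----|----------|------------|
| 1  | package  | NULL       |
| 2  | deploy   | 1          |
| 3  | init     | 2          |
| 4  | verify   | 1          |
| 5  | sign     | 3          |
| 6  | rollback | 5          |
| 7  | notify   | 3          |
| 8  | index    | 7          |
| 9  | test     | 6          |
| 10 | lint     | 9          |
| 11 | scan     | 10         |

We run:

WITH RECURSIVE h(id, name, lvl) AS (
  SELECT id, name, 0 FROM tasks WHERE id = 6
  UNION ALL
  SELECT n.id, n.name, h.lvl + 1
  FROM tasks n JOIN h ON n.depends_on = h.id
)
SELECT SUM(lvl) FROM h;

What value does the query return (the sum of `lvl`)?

Base: id=6 (rollback) at lvl 0.
Iteration 1: rows with depends_on in {6} -> test (id 9, lvl 1).
Iteration 2: rows with depends_on in {9} -> lint (id 10, lvl 2).
Iteration 3: rows with depends_on in {10} -> scan (id 11, lvl 3).
Iteration 4: no rows with depends_on in {11}; recursion stops.
SUM(lvl) = 0 + 1 + 2 + 3 = 6.

6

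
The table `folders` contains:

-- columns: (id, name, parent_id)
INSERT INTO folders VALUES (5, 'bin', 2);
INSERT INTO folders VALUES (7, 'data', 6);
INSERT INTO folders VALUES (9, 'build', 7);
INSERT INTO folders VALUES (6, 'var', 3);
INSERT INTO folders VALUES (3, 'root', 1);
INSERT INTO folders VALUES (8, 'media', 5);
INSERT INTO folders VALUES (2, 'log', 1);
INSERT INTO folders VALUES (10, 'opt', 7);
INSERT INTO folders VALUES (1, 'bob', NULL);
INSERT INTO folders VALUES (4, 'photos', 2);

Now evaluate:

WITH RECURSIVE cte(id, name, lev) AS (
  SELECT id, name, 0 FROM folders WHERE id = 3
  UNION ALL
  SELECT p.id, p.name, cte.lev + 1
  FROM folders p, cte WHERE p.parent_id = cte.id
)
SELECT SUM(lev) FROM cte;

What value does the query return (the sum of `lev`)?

9

Base: id=3 (root) at lev 0.
Iteration 1: rows with parent_id in {3} -> var (id 6, lev 1).
Iteration 2: rows with parent_id in {6} -> data (id 7, lev 2).
Iteration 3: rows with parent_id in {7} -> build (id 9, lev 3), opt (id 10, lev 3).
Iteration 4: no rows with parent_id in {9,10}; recursion stops.
SUM(lev) = 0 + 1 + 2 + 3 + 3 = 9.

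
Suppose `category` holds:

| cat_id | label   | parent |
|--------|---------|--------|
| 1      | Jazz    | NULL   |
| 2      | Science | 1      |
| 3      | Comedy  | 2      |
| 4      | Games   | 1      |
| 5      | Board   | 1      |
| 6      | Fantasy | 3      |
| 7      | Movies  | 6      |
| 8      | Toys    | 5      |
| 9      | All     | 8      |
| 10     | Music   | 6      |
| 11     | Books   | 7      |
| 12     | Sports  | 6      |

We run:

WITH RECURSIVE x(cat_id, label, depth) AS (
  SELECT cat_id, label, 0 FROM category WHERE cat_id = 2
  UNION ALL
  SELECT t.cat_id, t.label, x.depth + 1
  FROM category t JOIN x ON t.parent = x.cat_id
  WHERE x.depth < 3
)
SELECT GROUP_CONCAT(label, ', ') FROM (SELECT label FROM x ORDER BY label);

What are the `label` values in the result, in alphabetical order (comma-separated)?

Comedy, Fantasy, Movies, Music, Science, Sports

Base: cat_id=2 (Science) at depth 0.
Iteration 1: rows with parent in {2} -> Comedy (id 3, depth 1).
Iteration 2: rows with parent in {3} -> Fantasy (id 6, depth 2).
Iteration 3: rows with parent in {6} -> Movies (id 7, depth 3), Music (id 10, depth 3), Sports (id 12, depth 3).
Iteration 4: depth < 3 fails for all current rows; recursion stops.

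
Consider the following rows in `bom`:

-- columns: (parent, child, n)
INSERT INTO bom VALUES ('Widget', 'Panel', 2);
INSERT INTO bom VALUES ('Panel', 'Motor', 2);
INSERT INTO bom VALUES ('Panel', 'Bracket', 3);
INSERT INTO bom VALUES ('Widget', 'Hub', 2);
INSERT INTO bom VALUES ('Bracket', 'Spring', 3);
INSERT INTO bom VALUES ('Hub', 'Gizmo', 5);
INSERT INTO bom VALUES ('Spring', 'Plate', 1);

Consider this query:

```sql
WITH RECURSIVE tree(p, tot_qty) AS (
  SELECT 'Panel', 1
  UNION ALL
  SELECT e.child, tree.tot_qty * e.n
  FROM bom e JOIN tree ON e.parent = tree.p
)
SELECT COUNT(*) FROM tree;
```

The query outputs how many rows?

Base: (Panel, tot_qty=1).
Iteration 1: components of {Panel} -> Bracket = 1*3 = 3, Motor = 1*2 = 2.
Iteration 2: components of {Bracket,Motor} -> Spring = 3*3 = 9.
Iteration 3: components of {Spring} -> Plate = 9*1 = 9.
Iteration 4: no further components; recursion stops.
Total rows emitted: 5.

5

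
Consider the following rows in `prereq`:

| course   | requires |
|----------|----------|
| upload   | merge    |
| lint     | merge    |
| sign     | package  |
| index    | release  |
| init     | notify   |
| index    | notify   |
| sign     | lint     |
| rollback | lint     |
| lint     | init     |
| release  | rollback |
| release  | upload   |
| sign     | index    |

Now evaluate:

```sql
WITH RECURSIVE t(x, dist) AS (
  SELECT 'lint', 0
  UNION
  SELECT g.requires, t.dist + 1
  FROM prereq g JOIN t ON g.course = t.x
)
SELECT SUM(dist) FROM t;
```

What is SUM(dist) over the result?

Base: (lint, dist=0).
Iteration 1: edges from {lint} -> (init, dist=1), (merge, dist=1).
Iteration 2: edges from {init,merge} -> (notify, dist=2).
Iteration 3: no outgoing edges from {notify}; recursion stops.
SUM(dist) = 0 + 1 + 1 + 2 = 4.

4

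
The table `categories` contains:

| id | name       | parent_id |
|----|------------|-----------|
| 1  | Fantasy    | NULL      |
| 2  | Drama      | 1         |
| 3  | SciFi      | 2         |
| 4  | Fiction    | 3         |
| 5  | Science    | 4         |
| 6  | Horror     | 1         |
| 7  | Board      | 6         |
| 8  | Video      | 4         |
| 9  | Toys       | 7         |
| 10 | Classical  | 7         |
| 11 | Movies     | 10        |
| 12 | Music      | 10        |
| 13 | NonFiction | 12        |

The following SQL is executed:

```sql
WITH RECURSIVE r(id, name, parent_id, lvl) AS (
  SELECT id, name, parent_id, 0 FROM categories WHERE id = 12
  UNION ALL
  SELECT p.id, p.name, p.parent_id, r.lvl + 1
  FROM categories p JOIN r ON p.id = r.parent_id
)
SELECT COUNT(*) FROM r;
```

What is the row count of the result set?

Base: id=12 (Music), parent_id=10, lvl 0.
Iteration 1: join on id=10 -> Classical (id 10, parent_id=7, lvl 1).
Iteration 2: join on id=7 -> Board (id 7, parent_id=6, lvl 2).
Iteration 3: join on id=6 -> Horror (id 6, parent_id=1, lvl 3).
Iteration 4: join on id=1 -> Fantasy (id 1, parent_id=NULL, lvl 4).
Iteration 5: parent_id is NULL; no match; recursion stops.
Total rows emitted: 5.

5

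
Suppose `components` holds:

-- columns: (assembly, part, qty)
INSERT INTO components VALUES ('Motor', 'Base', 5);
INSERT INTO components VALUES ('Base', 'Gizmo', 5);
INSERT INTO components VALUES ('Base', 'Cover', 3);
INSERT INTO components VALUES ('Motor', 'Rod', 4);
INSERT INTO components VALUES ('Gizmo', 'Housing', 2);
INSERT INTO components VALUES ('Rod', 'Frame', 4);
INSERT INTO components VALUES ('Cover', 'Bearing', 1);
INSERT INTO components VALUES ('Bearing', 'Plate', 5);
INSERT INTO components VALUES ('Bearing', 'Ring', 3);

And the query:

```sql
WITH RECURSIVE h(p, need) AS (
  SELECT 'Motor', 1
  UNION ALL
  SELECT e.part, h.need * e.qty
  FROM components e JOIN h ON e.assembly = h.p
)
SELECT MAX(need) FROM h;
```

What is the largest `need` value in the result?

Base: (Motor, need=1).
Iteration 1: components of {Motor} -> Base = 1*5 = 5, Rod = 1*4 = 4.
Iteration 2: components of {Base,Rod} -> Cover = 5*3 = 15, Frame = 4*4 = 16, Gizmo = 5*5 = 25.
Iteration 3: components of {Cover,Frame,Gizmo} -> Bearing = 15*1 = 15, Housing = 25*2 = 50.
Iteration 4: components of {Bearing,Housing} -> Plate = 15*5 = 75, Ring = 15*3 = 45.
Iteration 5: no further components; recursion stops.
need values: 1, 5, 4, 25, 15, 16, 50, 15, 75, 45; the maximum is 75.

75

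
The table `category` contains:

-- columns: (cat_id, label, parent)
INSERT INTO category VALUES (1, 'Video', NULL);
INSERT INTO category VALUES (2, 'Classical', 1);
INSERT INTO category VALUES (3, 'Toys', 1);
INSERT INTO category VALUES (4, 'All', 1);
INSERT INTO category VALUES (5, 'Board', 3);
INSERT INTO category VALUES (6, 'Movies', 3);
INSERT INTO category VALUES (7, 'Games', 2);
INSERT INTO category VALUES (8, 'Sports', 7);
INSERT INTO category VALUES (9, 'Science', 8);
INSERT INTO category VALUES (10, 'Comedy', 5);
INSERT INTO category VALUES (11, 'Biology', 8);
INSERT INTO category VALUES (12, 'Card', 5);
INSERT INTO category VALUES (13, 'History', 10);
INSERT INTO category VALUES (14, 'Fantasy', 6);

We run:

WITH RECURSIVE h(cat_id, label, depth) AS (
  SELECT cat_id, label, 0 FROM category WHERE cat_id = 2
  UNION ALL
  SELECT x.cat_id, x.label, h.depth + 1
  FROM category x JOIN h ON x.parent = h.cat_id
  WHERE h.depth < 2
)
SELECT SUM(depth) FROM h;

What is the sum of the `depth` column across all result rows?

3

Base: cat_id=2 (Classical) at depth 0.
Iteration 1: rows with parent in {2} -> Games (id 7, depth 1).
Iteration 2: rows with parent in {7} -> Sports (id 8, depth 2).
Iteration 3: depth < 2 fails for all current rows; recursion stops.
SUM(depth) = 0 + 1 + 2 = 3.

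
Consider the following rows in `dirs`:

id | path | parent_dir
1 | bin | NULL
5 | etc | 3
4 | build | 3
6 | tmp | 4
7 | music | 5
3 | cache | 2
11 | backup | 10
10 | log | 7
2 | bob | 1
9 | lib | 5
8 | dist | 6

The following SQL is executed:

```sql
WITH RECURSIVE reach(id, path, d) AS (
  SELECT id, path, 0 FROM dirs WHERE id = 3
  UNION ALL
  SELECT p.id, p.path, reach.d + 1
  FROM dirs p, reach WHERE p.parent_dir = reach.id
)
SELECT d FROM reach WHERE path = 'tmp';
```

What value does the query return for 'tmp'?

2

Base: id=3 (cache) at d 0.
Iteration 1: rows with parent_dir in {3} -> build (id 4, d 1), etc (id 5, d 1).
Iteration 2: rows with parent_dir in {4,5} -> tmp (id 6, d 2), music (id 7, d 2), lib (id 9, d 2).
Iteration 3: rows with parent_dir in {6,7,9} -> dist (id 8, d 3), log (id 10, d 3).
Iteration 4: rows with parent_dir in {8,10} -> backup (id 11, d 4).
Iteration 5: no rows with parent_dir in {11}; recursion stops.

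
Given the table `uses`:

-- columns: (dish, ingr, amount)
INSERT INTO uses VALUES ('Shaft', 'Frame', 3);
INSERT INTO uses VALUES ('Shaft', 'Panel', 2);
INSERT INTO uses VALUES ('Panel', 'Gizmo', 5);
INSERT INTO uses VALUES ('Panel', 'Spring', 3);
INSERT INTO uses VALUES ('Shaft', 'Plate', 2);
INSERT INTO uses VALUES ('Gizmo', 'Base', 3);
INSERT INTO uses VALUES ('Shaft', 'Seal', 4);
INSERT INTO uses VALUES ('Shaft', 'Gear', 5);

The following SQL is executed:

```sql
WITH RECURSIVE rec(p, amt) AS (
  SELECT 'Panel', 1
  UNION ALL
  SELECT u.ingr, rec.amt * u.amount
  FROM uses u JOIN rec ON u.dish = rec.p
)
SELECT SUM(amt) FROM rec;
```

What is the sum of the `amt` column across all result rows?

Base: (Panel, amt=1).
Iteration 1: components of {Panel} -> Gizmo = 1*5 = 5, Spring = 1*3 = 3.
Iteration 2: components of {Gizmo,Spring} -> Base = 5*3 = 15.
Iteration 3: no further components; recursion stops.
SUM(amt) = 1 + 5 + 3 + 15 = 24.

24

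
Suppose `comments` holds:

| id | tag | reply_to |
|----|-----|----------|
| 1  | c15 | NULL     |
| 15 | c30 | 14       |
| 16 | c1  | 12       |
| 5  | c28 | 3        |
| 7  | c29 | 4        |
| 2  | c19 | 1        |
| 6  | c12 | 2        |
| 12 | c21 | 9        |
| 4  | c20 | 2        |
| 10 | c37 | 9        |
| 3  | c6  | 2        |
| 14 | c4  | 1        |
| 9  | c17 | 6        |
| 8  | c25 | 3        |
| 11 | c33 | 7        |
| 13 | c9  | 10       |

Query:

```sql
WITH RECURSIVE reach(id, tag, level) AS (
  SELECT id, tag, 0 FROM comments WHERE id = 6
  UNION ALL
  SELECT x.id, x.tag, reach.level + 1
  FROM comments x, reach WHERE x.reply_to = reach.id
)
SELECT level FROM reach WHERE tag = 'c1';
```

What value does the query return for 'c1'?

3

Base: id=6 (c12) at level 0.
Iteration 1: rows with reply_to in {6} -> c17 (id 9, level 1).
Iteration 2: rows with reply_to in {9} -> c37 (id 10, level 2), c21 (id 12, level 2).
Iteration 3: rows with reply_to in {10,12} -> c9 (id 13, level 3), c1 (id 16, level 3).
Iteration 4: no rows with reply_to in {13,16}; recursion stops.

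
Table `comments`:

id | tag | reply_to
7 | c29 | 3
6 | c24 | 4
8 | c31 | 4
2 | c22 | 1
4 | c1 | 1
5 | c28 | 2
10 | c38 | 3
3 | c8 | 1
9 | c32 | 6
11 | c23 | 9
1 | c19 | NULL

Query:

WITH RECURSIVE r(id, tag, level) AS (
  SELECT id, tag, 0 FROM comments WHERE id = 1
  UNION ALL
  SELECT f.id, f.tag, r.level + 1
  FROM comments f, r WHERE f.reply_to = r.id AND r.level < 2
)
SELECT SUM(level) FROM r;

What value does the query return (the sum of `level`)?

13

Base: id=1 (c19) at level 0.
Iteration 1: rows with reply_to in {1} -> c22 (id 2, level 1), c8 (id 3, level 1), c1 (id 4, level 1).
Iteration 2: rows with reply_to in {2,3,4} -> c28 (id 5, level 2), c24 (id 6, level 2), c29 (id 7, level 2), c31 (id 8, level 2), c38 (id 10, level 2).
Iteration 3: level < 2 fails for all current rows; recursion stops.
SUM(level) = 0 + 1 + 1 + 1 + 2 + 2 + 2 + 2 + 2 = 13.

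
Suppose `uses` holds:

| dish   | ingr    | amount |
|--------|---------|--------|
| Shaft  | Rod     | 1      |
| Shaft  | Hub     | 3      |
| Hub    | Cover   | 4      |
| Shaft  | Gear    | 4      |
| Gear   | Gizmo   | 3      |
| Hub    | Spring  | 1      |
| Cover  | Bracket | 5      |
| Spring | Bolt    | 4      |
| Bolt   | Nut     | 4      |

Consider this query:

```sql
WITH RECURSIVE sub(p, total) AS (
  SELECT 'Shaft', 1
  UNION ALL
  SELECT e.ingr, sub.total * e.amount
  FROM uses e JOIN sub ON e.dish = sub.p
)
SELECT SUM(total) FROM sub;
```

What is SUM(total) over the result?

Base: (Shaft, total=1).
Iteration 1: components of {Shaft} -> Gear = 1*4 = 4, Hub = 1*3 = 3, Rod = 1*1 = 1.
Iteration 2: components of {Gear,Hub,Rod} -> Cover = 3*4 = 12, Gizmo = 4*3 = 12, Spring = 3*1 = 3.
Iteration 3: components of {Cover,Gizmo,Spring} -> Bolt = 3*4 = 12, Bracket = 12*5 = 60.
Iteration 4: components of {Bolt,Bracket} -> Nut = 12*4 = 48.
Iteration 5: no further components; recursion stops.
SUM(total) = 1 + 1 + 3 + 4 + 12 + 3 + 12 + 60 + 12 + 48 = 156.

156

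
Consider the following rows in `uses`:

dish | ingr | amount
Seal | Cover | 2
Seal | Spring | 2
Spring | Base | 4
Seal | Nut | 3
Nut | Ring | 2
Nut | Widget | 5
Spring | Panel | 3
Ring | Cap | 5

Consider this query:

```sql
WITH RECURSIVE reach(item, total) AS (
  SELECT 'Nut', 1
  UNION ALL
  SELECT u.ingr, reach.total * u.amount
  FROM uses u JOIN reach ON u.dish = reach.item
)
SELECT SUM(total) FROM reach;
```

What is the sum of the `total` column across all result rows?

18

Base: (Nut, total=1).
Iteration 1: components of {Nut} -> Ring = 1*2 = 2, Widget = 1*5 = 5.
Iteration 2: components of {Ring,Widget} -> Cap = 2*5 = 10.
Iteration 3: no further components; recursion stops.
SUM(total) = 1 + 2 + 5 + 10 = 18.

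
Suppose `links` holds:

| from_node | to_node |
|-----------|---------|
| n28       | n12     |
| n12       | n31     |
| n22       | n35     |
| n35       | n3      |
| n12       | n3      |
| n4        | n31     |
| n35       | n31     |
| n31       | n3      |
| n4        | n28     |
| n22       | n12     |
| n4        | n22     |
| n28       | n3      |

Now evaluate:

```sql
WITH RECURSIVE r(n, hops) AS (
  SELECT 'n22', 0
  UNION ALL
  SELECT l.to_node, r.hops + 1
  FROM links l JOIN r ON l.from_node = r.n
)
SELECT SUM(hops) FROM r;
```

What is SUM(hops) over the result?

16

Base: (n22, hops=0).
Iteration 1: edges from {n22} -> (n12, hops=1), (n35, hops=1).
Iteration 2: edges from {n12,n35} -> (n3, hops=2) x2, (n31, hops=2) x2. [UNION ALL keeps all 4 new rows, including repeats]
Iteration 3: edges from {n3,n31} -> (n3, hops=3) x2. [UNION ALL keeps all 2 new rows, including repeats]
Iteration 4: no outgoing edges from {n3}; recursion stops.
SUM(hops) = 0 + 1 + 1 + 2 + 2 + 2 + 2 + 3 + 3 = 16.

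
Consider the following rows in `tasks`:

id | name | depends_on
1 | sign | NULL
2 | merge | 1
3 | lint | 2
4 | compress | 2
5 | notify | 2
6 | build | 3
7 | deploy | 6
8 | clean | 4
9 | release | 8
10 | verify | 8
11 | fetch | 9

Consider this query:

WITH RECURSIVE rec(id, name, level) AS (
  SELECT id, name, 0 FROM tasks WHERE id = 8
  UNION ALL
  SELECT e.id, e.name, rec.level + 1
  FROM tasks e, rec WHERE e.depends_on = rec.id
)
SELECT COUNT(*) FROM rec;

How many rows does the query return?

4

Base: id=8 (clean) at level 0.
Iteration 1: rows with depends_on in {8} -> release (id 9, level 1), verify (id 10, level 1).
Iteration 2: rows with depends_on in {9,10} -> fetch (id 11, level 2).
Iteration 3: no rows with depends_on in {11}; recursion stops.
Total rows emitted: 4.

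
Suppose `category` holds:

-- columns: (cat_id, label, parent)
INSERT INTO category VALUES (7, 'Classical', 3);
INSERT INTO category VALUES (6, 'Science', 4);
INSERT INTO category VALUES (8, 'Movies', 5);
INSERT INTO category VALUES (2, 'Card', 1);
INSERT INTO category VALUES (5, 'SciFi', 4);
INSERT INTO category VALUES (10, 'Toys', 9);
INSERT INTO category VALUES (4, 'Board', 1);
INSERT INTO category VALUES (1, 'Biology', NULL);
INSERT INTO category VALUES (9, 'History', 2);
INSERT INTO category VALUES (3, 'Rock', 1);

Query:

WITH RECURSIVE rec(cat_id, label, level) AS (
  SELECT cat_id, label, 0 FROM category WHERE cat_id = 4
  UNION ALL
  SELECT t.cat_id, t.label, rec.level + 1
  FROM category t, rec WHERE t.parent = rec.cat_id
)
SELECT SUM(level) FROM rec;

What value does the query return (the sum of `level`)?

4

Base: cat_id=4 (Board) at level 0.
Iteration 1: rows with parent in {4} -> SciFi (id 5, level 1), Science (id 6, level 1).
Iteration 2: rows with parent in {5,6} -> Movies (id 8, level 2).
Iteration 3: no rows with parent in {8}; recursion stops.
SUM(level) = 0 + 1 + 1 + 2 = 4.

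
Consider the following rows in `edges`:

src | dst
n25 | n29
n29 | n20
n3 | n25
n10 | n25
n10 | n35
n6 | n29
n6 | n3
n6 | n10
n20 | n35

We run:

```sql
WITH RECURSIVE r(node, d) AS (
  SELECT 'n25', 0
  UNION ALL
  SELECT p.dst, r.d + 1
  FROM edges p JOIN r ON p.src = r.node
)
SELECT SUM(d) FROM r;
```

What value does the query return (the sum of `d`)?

6

Base: (n25, d=0).
Iteration 1: edges from {n25} -> (n29, d=1).
Iteration 2: edges from {n29} -> (n20, d=2).
Iteration 3: edges from {n20} -> (n35, d=3).
Iteration 4: no outgoing edges from {n35}; recursion stops.
SUM(d) = 0 + 1 + 2 + 3 = 6.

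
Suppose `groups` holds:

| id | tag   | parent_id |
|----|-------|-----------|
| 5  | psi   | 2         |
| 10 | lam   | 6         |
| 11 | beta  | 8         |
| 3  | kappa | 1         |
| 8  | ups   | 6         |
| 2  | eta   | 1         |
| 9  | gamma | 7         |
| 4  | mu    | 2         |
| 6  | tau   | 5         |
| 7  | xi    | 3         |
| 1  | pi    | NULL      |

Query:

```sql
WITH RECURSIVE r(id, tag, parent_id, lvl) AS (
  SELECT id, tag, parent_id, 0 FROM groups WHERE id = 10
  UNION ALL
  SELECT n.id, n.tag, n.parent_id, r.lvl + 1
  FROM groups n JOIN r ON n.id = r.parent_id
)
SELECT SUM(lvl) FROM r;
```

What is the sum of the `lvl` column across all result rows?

Base: id=10 (lam), parent_id=6, lvl 0.
Iteration 1: join on id=6 -> tau (id 6, parent_id=5, lvl 1).
Iteration 2: join on id=5 -> psi (id 5, parent_id=2, lvl 2).
Iteration 3: join on id=2 -> eta (id 2, parent_id=1, lvl 3).
Iteration 4: join on id=1 -> pi (id 1, parent_id=NULL, lvl 4).
Iteration 5: parent_id is NULL; no match; recursion stops.
SUM(lvl) = 0 + 1 + 2 + 3 + 4 = 10.

10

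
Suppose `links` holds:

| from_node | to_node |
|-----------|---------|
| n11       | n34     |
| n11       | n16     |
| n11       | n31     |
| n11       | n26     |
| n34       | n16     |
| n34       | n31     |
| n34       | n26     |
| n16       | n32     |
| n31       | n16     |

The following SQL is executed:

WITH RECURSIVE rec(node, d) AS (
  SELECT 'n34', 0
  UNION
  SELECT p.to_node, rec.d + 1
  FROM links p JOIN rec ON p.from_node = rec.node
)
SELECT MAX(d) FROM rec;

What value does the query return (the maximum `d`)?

Base: (n34, d=0).
Iteration 1: edges from {n34} -> (n16, d=1), (n26, d=1), (n31, d=1).
Iteration 2: edges from {n16,n26,n31} -> (n16, d=2), (n32, d=2).
Iteration 3: edges from {n16,n32} -> (n32, d=3).
Iteration 4: no outgoing edges from {n32}; recursion stops.
d values: 0, 1, 1, 1, 2, 2, 3; the maximum is 3.

3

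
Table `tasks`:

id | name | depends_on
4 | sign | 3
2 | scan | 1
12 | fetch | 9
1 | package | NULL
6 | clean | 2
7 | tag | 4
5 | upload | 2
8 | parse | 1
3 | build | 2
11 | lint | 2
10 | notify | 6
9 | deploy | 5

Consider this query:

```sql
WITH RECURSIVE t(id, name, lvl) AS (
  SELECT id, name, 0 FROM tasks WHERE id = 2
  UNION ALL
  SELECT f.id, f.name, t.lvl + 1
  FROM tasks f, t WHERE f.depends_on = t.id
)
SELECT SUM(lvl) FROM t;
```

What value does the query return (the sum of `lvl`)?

Base: id=2 (scan) at lvl 0.
Iteration 1: rows with depends_on in {2} -> build (id 3, lvl 1), upload (id 5, lvl 1), clean (id 6, lvl 1), lint (id 11, lvl 1).
Iteration 2: rows with depends_on in {3,5,6,11} -> sign (id 4, lvl 2), deploy (id 9, lvl 2), notify (id 10, lvl 2).
Iteration 3: rows with depends_on in {4,9,10} -> tag (id 7, lvl 3), fetch (id 12, lvl 3).
Iteration 4: no rows with depends_on in {7,12}; recursion stops.
SUM(lvl) = 0 + 1 + 1 + 1 + 1 + 2 + 2 + 2 + 3 + 3 = 16.

16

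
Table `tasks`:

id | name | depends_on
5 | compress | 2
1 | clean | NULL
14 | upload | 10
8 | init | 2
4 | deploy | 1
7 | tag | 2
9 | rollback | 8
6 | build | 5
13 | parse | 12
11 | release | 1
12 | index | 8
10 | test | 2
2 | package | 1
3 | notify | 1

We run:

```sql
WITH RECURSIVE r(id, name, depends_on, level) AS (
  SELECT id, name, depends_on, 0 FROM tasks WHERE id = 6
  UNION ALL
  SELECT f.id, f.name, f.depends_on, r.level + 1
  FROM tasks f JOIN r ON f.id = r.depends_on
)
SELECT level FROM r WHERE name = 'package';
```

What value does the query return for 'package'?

2

Base: id=6 (build), depends_on=5, level 0.
Iteration 1: join on id=5 -> compress (id 5, depends_on=2, level 1).
Iteration 2: join on id=2 -> package (id 2, depends_on=1, level 2).
Iteration 3: join on id=1 -> clean (id 1, depends_on=NULL, level 3).
Iteration 4: depends_on is NULL; no match; recursion stops.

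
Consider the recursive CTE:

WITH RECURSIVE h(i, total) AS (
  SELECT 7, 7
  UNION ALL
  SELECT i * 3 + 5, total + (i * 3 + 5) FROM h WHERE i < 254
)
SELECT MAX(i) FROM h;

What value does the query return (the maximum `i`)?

Base: i=7, total=7.
Iteration 1: 7 < 254 holds -> i = 7 * 3 + 5 = 26, total = 7 + 26 = 33.
Iteration 2: 26 < 254 holds -> i = 26 * 3 + 5 = 83, total = 33 + 83 = 116.
Iteration 3: 83 < 254 holds -> i = 83 * 3 + 5 = 254, total = 116 + 254 = 370.
Iteration 4: 254 < 254 fails; recursion stops.
i values: 7, 26, 83, 254; the maximum is 254.

254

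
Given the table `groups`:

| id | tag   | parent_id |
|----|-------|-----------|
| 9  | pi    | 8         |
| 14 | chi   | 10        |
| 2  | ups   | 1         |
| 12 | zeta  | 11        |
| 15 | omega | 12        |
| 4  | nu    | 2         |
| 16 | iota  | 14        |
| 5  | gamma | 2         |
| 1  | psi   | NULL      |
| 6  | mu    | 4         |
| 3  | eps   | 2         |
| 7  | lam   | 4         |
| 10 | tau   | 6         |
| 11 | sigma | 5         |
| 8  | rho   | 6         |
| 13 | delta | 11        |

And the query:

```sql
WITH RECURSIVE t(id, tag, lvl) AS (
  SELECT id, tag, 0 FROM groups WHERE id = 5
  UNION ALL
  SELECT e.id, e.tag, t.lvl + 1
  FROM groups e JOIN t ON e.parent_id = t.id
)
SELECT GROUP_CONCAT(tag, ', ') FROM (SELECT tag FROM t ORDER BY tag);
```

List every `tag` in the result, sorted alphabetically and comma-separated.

Base: id=5 (gamma) at lvl 0.
Iteration 1: rows with parent_id in {5} -> sigma (id 11, lvl 1).
Iteration 2: rows with parent_id in {11} -> zeta (id 12, lvl 2), delta (id 13, lvl 2).
Iteration 3: rows with parent_id in {12,13} -> omega (id 15, lvl 3).
Iteration 4: no rows with parent_id in {15}; recursion stops.

delta, gamma, omega, sigma, zeta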